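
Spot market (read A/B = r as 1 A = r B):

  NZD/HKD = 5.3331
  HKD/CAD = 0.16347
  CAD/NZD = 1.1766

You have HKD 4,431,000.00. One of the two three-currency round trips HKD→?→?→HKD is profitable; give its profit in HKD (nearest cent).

Profitable loop is HKD → CAD → NZD → HKD:
HKD 4,431,000.00 × 0.16347 = CAD 724,335.57
CAD 724,335.57 × 1.1766 = NZD 852,253.23
NZD 852,253.23 × 5.3331 = HKD 4,545,151.71
Profit = HKD 4,545,151.71 − HKD 4,431,000.00

Profit: HKD 114,151.71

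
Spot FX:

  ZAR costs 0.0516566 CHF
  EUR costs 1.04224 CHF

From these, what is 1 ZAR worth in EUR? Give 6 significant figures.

ZAR/EUR = 0.0495631

1 ZAR × 0.0516566 = 0.0516566 CHF
0.0516566 CHF ÷ 1.04224 = 0.0495631 EUR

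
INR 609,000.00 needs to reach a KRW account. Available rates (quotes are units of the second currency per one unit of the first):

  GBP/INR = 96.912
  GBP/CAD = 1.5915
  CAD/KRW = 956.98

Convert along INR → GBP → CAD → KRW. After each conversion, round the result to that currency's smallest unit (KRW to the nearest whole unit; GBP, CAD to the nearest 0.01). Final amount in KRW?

INR 609,000.00 ÷ 96.912 = GBP 6,284.05
GBP 6,284.05 × 1.5915 = CAD 10,001.07
CAD 10,001.07 × 956.98 = KRW 9,570,824

KRW 9,570,824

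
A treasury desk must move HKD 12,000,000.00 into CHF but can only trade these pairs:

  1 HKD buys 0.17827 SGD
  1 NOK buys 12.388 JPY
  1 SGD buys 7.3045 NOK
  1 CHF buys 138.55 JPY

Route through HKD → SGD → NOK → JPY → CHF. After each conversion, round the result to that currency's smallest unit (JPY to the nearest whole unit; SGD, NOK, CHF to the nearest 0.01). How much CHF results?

CHF 1,397,155.26

HKD 12,000,000.00 × 0.17827 = SGD 2,139,240.00
SGD 2,139,240.00 × 7.3045 = NOK 15,626,078.58
NOK 15,626,078.58 × 12.388 = JPY 193,575,861
JPY 193,575,861 ÷ 138.55 = CHF 1,397,155.26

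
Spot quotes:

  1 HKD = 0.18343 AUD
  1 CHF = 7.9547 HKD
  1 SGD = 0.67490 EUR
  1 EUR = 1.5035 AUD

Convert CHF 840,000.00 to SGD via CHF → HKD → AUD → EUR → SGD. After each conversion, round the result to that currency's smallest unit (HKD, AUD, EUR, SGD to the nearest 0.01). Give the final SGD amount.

CHF 840,000.00 × 7.9547 = HKD 6,681,948.00
HKD 6,681,948.00 × 0.18343 = AUD 1,225,669.72
AUD 1,225,669.72 ÷ 1.5035 = EUR 815,210.99
EUR 815,210.99 ÷ 0.67490 = SGD 1,207,898.93

SGD 1,207,898.93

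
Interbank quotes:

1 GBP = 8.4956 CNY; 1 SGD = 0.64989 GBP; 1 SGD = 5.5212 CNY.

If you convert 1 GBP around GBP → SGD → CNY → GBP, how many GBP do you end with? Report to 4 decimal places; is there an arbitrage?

Around GBP → SGD → CNY → GBP: 1 ÷ 0.64989 × 5.5212 ÷ 8.4956 = 0.999999
Product ≈ 1 (deviation 0.000%, within rounding noise).

1.0000 (no arbitrage)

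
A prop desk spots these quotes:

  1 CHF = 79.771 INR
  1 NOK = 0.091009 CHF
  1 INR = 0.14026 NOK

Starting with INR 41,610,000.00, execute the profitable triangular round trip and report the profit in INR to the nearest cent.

Profit: INR 760,240.50

Profitable loop is INR → NOK → CHF → INR:
INR 41,610,000.00 × 0.14026 = NOK 5,836,218.60
NOK 5,836,218.60 × 0.091009 = CHF 531,148.42
CHF 531,148.42 × 79.771 = INR 42,370,240.50
Profit = INR 42,370,240.50 − INR 41,610,000.00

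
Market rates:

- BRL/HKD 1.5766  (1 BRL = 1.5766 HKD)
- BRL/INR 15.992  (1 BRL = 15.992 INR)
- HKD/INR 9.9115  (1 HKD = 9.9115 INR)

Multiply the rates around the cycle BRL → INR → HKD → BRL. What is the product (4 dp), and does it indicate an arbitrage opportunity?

1.0234 (arbitrage exists)

Around BRL → INR → HKD → BRL: 1 × 15.992 ÷ 9.9115 ÷ 1.5766 = 1.023392
Product > 1; profitable direction is BRL → INR → HKD → BRL.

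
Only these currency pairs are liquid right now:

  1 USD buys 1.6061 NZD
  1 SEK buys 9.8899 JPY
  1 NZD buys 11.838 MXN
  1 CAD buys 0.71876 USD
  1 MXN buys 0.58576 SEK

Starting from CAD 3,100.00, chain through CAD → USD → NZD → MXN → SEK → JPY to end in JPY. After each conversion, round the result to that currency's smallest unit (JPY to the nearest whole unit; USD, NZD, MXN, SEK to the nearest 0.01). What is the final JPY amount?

CAD 3,100.00 × 0.71876 = USD 2,228.16
USD 2,228.16 × 1.6061 = NZD 3,578.65
NZD 3,578.65 × 11.838 = MXN 42,364.06
MXN 42,364.06 × 0.58576 = SEK 24,815.17
SEK 24,815.17 × 9.8899 = JPY 245,420

JPY 245,420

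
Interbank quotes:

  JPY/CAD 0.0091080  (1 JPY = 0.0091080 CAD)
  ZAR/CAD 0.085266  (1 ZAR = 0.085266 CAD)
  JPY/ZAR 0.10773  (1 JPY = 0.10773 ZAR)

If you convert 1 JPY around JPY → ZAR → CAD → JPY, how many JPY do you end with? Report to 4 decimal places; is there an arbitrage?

Around JPY → ZAR → CAD → JPY: 1 × 0.10773 × 0.085266 ÷ 0.0091080 = 1.008532
Product > 1; profitable direction is JPY → ZAR → CAD → JPY.

1.0085 (arbitrage exists)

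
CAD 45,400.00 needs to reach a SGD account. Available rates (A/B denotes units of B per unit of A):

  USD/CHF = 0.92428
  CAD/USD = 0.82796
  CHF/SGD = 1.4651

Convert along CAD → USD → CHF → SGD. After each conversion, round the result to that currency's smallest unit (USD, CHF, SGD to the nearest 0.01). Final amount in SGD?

SGD 50,902.13

CAD 45,400.00 × 0.82796 = USD 37,589.38
USD 37,589.38 × 0.92428 = CHF 34,743.11
CHF 34,743.11 × 1.4651 = SGD 50,902.13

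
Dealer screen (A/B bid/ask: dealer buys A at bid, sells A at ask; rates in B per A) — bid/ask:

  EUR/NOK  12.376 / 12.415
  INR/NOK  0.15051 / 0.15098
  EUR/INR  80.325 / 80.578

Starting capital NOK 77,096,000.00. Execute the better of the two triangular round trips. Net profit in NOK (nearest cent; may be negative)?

Best loop NOK → INR → EUR → NOK:
NOK 77,096,000.00 ÷ 0.15098 (buy INR at ask) = INR 510,637,170.49
INR 510,637,170.49 ÷ 80.578 (buy EUR at ask) = EUR 6,337,178.52
EUR 6,337,178.52 × 12.376 (sell EUR at bid) = NOK 78,428,921.32

Net profit: NOK 1,332,921.32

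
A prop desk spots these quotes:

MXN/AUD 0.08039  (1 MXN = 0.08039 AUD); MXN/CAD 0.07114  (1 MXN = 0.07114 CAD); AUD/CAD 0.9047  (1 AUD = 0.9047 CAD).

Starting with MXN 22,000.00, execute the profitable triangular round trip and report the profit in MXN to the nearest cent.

Profit: MXN 491.35

Profitable loop is MXN → AUD → CAD → MXN:
MXN 22,000.00 × 0.08039 = AUD 1,768.58
AUD 1,768.58 × 0.9047 = CAD 1,600.03
CAD 1,600.03 ÷ 0.07114 = MXN 22,491.35
Profit = MXN 22,491.35 − MXN 22,000.00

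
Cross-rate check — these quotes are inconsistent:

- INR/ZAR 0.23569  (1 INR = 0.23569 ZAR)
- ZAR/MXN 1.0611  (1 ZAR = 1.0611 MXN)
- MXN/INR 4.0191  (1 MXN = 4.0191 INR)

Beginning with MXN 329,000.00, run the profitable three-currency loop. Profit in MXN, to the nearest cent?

Profit: MXN 1,690.85

Profitable loop is MXN → INR → ZAR → MXN:
MXN 329,000.00 × 4.0191 = INR 1,322,283.90
INR 1,322,283.90 × 0.23569 = ZAR 311,649.09
ZAR 311,649.09 × 1.0611 = MXN 330,690.85
Profit = MXN 330,690.85 − MXN 329,000.00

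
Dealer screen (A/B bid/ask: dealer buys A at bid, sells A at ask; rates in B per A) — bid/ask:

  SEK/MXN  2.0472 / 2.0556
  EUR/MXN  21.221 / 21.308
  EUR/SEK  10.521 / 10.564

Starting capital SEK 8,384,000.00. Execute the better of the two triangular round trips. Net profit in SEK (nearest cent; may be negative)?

Net profit: SEK 90,730.08

Best loop SEK → MXN → EUR → SEK:
SEK 8,384,000.00 × 2.0472 (sell SEK at bid) = MXN 17,163,724.80
MXN 17,163,724.80 ÷ 21.308 (buy EUR at ask) = EUR 805,506.14
EUR 805,506.14 × 10.521 (sell EUR at bid) = SEK 8,474,730.08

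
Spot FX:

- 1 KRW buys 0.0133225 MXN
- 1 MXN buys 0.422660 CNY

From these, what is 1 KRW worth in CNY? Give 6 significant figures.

KRW/CNY = 0.00563089

1 KRW × 0.0133225 = 0.0133225 MXN
0.0133225 MXN × 0.422660 = 0.00563089 CNY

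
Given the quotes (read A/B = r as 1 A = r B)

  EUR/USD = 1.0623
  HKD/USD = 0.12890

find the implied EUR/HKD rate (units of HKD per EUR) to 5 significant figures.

1 EUR × 1.0623 = 1.0623 USD
1.0623 USD ÷ 0.12890 = 8.24127 HKD

EUR/HKD = 8.2413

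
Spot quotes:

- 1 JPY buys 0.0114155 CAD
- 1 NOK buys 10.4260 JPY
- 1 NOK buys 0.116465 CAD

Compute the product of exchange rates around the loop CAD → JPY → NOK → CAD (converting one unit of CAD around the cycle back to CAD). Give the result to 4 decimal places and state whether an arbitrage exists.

0.9785 (arbitrage exists)

Around CAD → JPY → NOK → CAD: 1 ÷ 0.0114155 ÷ 10.4260 × 0.116465 = 0.978549
Product < 1; profitable direction is CAD → NOK → JPY → CAD.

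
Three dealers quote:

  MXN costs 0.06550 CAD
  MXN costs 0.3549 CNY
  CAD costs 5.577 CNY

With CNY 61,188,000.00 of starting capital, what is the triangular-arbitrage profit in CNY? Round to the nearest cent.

Profit: CNY 1,791,934.29

Profitable loop is CNY → MXN → CAD → CNY:
CNY 61,188,000.00 ÷ 0.3549 = MXN 172,409,129.33
MXN 172,409,129.33 × 0.06550 = CAD 11,292,797.97
CAD 11,292,797.97 × 5.577 = CNY 62,979,934.29
Profit = CNY 62,979,934.29 − CNY 61,188,000.00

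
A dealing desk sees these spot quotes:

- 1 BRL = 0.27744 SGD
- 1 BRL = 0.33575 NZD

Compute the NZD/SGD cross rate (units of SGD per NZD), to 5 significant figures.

1 NZD ÷ 0.33575 = 2.97841 BRL
2.97841 BRL × 0.27744 = 0.826329 SGD

NZD/SGD = 0.82633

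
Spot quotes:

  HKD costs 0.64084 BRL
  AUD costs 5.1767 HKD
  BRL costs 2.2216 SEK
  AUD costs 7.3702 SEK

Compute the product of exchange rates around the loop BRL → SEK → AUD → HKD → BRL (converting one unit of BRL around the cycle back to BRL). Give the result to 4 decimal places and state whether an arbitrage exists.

Around BRL → SEK → AUD → HKD → BRL: 1 × 2.2216 ÷ 7.3702 × 5.1767 × 0.64084 = 0.999975
Product ≈ 1 (deviation 0.002%, within rounding noise).

1.0000 (no arbitrage)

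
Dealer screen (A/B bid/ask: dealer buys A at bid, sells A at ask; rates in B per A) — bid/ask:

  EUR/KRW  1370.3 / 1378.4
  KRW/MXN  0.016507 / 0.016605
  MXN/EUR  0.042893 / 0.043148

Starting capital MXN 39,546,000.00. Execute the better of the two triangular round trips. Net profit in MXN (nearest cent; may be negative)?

Net profit: MXN 497,105.15

Best loop MXN → KRW → EUR → MXN:
MXN 39,546,000.00 ÷ 0.016605 (buy KRW at ask) = KRW 2,381,571,816
KRW 2,381,571,816 ÷ 1378.4 (buy EUR at ask) = EUR 1,727,779.90
EUR 1,727,779.90 ÷ 0.043148 (buy MXN at ask) = MXN 40,043,105.15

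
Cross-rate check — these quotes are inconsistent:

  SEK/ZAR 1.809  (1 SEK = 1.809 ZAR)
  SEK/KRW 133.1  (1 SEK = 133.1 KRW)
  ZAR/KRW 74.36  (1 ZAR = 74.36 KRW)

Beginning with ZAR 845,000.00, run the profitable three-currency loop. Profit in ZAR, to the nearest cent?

Profit: ZAR 8,997.50

Profitable loop is ZAR → KRW → SEK → ZAR:
ZAR 845,000.00 × 74.36 = KRW 62,834,200
KRW 62,834,200 ÷ 133.1 = SEK 472,082.64
SEK 472,082.64 × 1.809 = ZAR 853,997.50
Profit = ZAR 853,997.50 − ZAR 845,000.00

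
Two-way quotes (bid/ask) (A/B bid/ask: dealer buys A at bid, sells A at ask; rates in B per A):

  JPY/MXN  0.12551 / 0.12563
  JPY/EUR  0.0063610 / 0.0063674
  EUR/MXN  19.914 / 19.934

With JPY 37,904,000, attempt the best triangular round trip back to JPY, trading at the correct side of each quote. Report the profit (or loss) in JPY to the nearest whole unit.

Net profit: JPY 314,671

Best loop JPY → EUR → MXN → JPY:
JPY 37,904,000 × 0.0063610 (sell JPY at bid) = EUR 241,107.34
EUR 241,107.34 × 19.914 (sell EUR at bid) = MXN 4,801,411.65
MXN 4,801,411.65 ÷ 0.12563 (buy JPY at ask) = JPY 38,218,671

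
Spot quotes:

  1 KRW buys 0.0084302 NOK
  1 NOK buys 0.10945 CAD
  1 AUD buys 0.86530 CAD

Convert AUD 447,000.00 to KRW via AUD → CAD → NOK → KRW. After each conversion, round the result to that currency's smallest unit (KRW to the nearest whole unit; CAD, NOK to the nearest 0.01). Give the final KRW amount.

AUD 447,000.00 × 0.86530 = CAD 386,789.10
CAD 386,789.10 ÷ 0.10945 = NOK 3,533,934.22
NOK 3,533,934.22 ÷ 0.0084302 = KRW 419,199,333

KRW 419,199,333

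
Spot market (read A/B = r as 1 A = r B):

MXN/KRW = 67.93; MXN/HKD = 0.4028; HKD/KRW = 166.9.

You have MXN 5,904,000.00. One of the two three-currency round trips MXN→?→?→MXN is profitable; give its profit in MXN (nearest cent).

Profitable loop is MXN → KRW → HKD → MXN:
MXN 5,904,000.00 × 67.93 = KRW 401,058,720
KRW 401,058,720 ÷ 166.9 = HKD 2,402,988.14
HKD 2,402,988.14 ÷ 0.4028 = MXN 5,965,710.37
Profit = MXN 5,965,710.37 − MXN 5,904,000.00

Profit: MXN 61,710.37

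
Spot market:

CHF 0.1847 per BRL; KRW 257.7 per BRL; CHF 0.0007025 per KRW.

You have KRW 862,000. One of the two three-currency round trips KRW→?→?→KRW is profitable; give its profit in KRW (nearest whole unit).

Profitable loop is KRW → BRL → CHF → KRW:
KRW 862,000 ÷ 257.7 = BRL 3,344.97
BRL 3,344.97 × 0.1847 = CHF 617.82
CHF 617.82 ÷ 0.0007025 = KRW 879,455
Profit = KRW 879,455 − KRW 862,000

Profit: KRW 17,455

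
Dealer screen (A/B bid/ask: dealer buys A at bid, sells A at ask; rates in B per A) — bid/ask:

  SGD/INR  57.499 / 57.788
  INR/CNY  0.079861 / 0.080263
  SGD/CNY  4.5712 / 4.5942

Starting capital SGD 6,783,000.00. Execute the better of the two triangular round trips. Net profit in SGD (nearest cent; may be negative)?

Best loop SGD → INR → CNY → SGD:
SGD 6,783,000.00 × 57.499 (sell SGD at bid) = INR 390,015,717.00
INR 390,015,717.00 × 0.079861 (sell INR at bid) = CNY 31,147,045.18
CNY 31,147,045.18 ÷ 4.5942 (buy SGD at ask) = SGD 6,779,645.03

Net result: SGD -3,354.97 (no profitable arbitrage after spreads)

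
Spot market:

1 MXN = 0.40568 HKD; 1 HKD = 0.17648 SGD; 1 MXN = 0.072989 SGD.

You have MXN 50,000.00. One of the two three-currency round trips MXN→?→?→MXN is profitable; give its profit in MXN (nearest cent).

Profitable loop is MXN → SGD → HKD → MXN:
MXN 50,000.00 × 0.072989 = SGD 3,649.45
SGD 3,649.45 ÷ 0.17648 = HKD 20,679.11
HKD 20,679.11 ÷ 0.40568 = MXN 50,973.95
Profit = MXN 50,973.95 − MXN 50,000.00

Profit: MXN 973.95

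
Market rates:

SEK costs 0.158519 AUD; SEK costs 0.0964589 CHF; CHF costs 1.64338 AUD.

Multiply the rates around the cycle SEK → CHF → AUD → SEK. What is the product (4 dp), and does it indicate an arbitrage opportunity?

Around SEK → CHF → AUD → SEK: 1 × 0.0964589 × 1.64338 ÷ 0.158519 = 0.999998
Product ≈ 1 (deviation 0.000%, within rounding noise).

1.0000 (no arbitrage)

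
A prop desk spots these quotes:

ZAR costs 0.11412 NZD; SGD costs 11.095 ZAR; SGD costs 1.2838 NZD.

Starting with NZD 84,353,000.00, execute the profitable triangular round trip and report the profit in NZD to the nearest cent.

Profitable loop is NZD → ZAR → SGD → NZD:
NZD 84,353,000.00 ÷ 0.11412 = ZAR 739,160,532.77
ZAR 739,160,532.77 ÷ 11.095 = SGD 66,621,048.47
SGD 66,621,048.47 × 1.2838 = NZD 85,528,102.03
Profit = NZD 85,528,102.03 − NZD 84,353,000.00

Profit: NZD 1,175,102.03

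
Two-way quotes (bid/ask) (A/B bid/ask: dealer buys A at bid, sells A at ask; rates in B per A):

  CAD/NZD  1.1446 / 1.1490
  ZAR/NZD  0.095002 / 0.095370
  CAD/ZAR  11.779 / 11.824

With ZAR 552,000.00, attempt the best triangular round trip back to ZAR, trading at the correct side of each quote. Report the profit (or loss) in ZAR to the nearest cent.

Net profit: ZAR 8,294.83

Best loop ZAR → CAD → NZD → ZAR:
ZAR 552,000.00 ÷ 11.824 (buy CAD at ask) = CAD 46,684.71
CAD 46,684.71 × 1.1446 (sell CAD at bid) = NZD 53,435.32
NZD 53,435.32 ÷ 0.095370 (buy ZAR at ask) = ZAR 560,294.83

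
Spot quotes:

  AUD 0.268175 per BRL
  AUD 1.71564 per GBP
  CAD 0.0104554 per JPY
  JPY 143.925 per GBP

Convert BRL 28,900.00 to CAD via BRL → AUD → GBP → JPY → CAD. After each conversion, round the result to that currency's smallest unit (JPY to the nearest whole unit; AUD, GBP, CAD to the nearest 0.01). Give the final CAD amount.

BRL 28,900.00 × 0.268175 = AUD 7,750.26
AUD 7,750.26 ÷ 1.71564 = GBP 4,517.42
GBP 4,517.42 × 143.925 = JPY 650,170
JPY 650,170 × 0.0104554 = CAD 6,797.79

CAD 6,797.79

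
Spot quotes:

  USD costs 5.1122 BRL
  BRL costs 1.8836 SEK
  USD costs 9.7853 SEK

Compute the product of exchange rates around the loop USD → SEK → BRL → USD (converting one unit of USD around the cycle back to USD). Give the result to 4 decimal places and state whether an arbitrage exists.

Around USD → SEK → BRL → USD: 1 × 9.7853 ÷ 1.8836 ÷ 5.1122 = 1.016196
Product > 1; profitable direction is USD → SEK → BRL → USD.

1.0162 (arbitrage exists)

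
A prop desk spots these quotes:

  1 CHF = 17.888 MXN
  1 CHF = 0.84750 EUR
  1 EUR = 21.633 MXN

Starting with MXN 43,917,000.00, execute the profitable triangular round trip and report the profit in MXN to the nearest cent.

Profit: MXN 1,094,899.08

Profitable loop is MXN → CHF → EUR → MXN:
MXN 43,917,000.00 ÷ 17.888 = CHF 2,455,109.57
CHF 2,455,109.57 × 0.84750 = EUR 2,080,705.36
EUR 2,080,705.36 × 21.633 = MXN 45,011,899.08
Profit = MXN 45,011,899.08 − MXN 43,917,000.00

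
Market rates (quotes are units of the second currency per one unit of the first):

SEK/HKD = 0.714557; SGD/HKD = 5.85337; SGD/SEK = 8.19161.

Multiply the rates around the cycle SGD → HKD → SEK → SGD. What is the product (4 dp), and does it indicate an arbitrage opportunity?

Around SGD → HKD → SEK → SGD: 1 × 5.85337 ÷ 0.714557 ÷ 8.19161 = 1.000000
Product ≈ 1 (deviation 0.000%, within rounding noise).

1.0000 (no arbitrage)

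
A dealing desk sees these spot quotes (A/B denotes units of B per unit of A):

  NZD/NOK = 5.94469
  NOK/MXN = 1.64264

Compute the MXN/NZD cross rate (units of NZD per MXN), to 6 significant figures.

1 MXN ÷ 1.64264 = 0.608776 NOK
0.608776 NOK ÷ 5.94469 = 0.102407 NZD

MXN/NZD = 0.102407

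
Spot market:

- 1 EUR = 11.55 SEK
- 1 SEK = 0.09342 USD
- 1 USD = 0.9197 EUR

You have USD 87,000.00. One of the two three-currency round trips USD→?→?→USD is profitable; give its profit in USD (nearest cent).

Profit: USD 670.04

Profitable loop is USD → SEK → EUR → USD:
USD 87,000.00 ÷ 0.09342 = SEK 931,278.10
SEK 931,278.10 ÷ 11.55 = EUR 80,630.14
EUR 80,630.14 ÷ 0.9197 = USD 87,670.04
Profit = USD 87,670.04 − USD 87,000.00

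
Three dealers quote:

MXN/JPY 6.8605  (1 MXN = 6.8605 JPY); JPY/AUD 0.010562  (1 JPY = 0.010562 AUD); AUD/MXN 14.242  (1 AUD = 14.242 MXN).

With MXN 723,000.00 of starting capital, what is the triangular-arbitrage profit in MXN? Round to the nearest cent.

Profitable loop is MXN → JPY → AUD → MXN:
MXN 723,000.00 × 6.8605 = JPY 4,960,142
JPY 4,960,142 × 0.010562 = AUD 52,389.01
AUD 52,389.01 × 14.242 = MXN 746,124.34
Profit = MXN 746,124.34 − MXN 723,000.00

Profit: MXN 23,124.34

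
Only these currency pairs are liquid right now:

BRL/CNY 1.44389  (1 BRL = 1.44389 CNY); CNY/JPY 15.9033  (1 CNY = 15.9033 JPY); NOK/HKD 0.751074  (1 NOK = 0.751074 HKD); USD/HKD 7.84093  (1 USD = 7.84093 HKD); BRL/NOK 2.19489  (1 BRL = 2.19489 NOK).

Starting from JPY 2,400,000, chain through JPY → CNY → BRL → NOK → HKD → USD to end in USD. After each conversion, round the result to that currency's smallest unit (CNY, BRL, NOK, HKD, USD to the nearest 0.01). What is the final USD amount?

USD 21,974.44

JPY 2,400,000 ÷ 15.9033 = CNY 150,912.07
CNY 150,912.07 ÷ 1.44389 = BRL 104,517.71
BRL 104,517.71 × 2.19489 = NOK 229,404.88
NOK 229,404.88 × 0.751074 = HKD 172,300.04
HKD 172,300.04 ÷ 7.84093 = USD 21,974.44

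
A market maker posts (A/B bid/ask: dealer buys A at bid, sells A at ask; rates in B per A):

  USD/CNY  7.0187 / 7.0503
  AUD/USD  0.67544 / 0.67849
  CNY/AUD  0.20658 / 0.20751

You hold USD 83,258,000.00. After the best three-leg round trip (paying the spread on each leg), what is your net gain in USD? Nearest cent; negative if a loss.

Net profit: USD 617,649.35

Best loop USD → AUD → CNY → USD:
USD 83,258,000.00 ÷ 0.67849 (buy AUD at ask) = AUD 122,710,725.29
AUD 122,710,725.29 ÷ 0.20751 (buy CNY at ask) = CNY 591,348,490.61
CNY 591,348,490.61 ÷ 7.0503 (buy USD at ask) = USD 83,875,649.35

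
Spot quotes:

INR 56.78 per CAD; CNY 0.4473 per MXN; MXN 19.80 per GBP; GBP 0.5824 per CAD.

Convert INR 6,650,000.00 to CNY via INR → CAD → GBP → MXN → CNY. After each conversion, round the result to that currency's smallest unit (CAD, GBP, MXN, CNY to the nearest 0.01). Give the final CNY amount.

INR 6,650,000.00 ÷ 56.78 = CAD 117,118.70
CAD 117,118.70 × 0.5824 = GBP 68,209.93
GBP 68,209.93 × 19.80 = MXN 1,350,556.61
MXN 1,350,556.61 × 0.4473 = CNY 604,103.97

CNY 604,103.97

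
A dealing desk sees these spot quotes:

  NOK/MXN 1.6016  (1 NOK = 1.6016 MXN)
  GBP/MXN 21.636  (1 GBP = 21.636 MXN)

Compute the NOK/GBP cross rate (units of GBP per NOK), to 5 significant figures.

1 NOK × 1.6016 = 1.6016 MXN
1.6016 MXN ÷ 21.636 = 0.0740248 GBP

NOK/GBP = 0.074025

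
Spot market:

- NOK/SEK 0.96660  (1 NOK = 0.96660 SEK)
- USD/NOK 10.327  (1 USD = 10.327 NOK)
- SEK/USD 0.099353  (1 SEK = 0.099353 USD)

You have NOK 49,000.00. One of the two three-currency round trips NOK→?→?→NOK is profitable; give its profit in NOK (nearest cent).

Profit: NOK 407.64

Profitable loop is NOK → USD → SEK → NOK:
NOK 49,000.00 ÷ 10.327 = USD 4,744.84
USD 4,744.84 ÷ 0.099353 = SEK 47,757.43
SEK 47,757.43 ÷ 0.96660 = NOK 49,407.64
Profit = NOK 49,407.64 − NOK 49,000.00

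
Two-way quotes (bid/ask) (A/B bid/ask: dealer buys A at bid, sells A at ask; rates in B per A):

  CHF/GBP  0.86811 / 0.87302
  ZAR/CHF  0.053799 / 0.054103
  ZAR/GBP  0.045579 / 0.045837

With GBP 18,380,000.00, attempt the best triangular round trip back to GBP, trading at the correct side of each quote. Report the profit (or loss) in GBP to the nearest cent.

Best loop GBP → ZAR → CHF → GBP:
GBP 18,380,000.00 ÷ 0.045837 (buy ZAR at ask) = ZAR 400,986,102.93
ZAR 400,986,102.93 × 0.053799 (sell ZAR at bid) = CHF 21,572,651.35
CHF 21,572,651.35 × 0.86811 (sell CHF at bid) = GBP 18,727,434.36

Net profit: GBP 347,434.36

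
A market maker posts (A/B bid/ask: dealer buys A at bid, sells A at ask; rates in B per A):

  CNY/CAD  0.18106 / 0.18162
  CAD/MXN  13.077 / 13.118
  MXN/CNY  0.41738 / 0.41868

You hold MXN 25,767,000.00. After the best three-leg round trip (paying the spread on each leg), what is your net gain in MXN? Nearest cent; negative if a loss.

Best loop MXN → CAD → CNY → MXN:
MXN 25,767,000.00 ÷ 13.118 (buy CAD at ask) = CAD 1,964,247.60
CAD 1,964,247.60 ÷ 0.18162 (buy CNY at ask) = CNY 10,815,150.31
CNY 10,815,150.31 ÷ 0.41868 (buy MXN at ask) = MXN 25,831,542.72

Net profit: MXN 64,542.72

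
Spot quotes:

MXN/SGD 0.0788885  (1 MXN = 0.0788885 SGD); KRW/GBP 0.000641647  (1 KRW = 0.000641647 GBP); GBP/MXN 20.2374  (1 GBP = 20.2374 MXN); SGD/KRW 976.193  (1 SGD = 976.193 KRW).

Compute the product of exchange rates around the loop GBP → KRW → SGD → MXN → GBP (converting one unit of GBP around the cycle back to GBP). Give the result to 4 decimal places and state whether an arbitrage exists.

1.0000 (no arbitrage)

Around GBP → KRW → SGD → MXN → GBP: 1 ÷ 0.000641647 ÷ 976.193 ÷ 0.0788885 ÷ 20.2374 = 0.999999
Product ≈ 1 (deviation 0.000%, within rounding noise).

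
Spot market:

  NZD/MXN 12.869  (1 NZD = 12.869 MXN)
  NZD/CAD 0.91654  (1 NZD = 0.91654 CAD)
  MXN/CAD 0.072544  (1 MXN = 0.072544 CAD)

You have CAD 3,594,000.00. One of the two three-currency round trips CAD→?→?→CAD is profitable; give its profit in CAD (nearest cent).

Profitable loop is CAD → NZD → MXN → CAD:
CAD 3,594,000.00 ÷ 0.91654 = NZD 3,921,269.12
NZD 3,921,269.12 × 12.869 = MXN 50,462,812.32
MXN 50,462,812.32 × 0.072544 = CAD 3,660,774.26
Profit = CAD 3,660,774.26 − CAD 3,594,000.00

Profit: CAD 66,774.26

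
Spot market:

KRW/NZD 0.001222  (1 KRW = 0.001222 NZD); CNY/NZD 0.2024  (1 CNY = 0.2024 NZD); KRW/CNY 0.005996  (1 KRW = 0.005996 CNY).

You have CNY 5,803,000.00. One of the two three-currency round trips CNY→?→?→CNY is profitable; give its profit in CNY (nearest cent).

Profit: CNY 40,212.01

Profitable loop is CNY → KRW → NZD → CNY:
CNY 5,803,000.00 ÷ 0.005996 = KRW 967,811,875
KRW 967,811,875 × 0.001222 = NZD 1,182,666.11
NZD 1,182,666.11 ÷ 0.2024 = CNY 5,843,212.01
Profit = CNY 5,843,212.01 − CNY 5,803,000.00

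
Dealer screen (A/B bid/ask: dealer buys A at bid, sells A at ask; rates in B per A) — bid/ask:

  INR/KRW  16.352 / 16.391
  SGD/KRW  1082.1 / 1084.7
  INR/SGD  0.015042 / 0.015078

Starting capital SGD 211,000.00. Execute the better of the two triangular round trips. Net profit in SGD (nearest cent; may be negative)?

Best loop SGD → INR → KRW → SGD:
SGD 211,000.00 ÷ 0.015078 (buy INR at ask) = INR 13,993,898.40
INR 13,993,898.40 × 16.352 (sell INR at bid) = KRW 228,828,227
KRW 228,828,227 ÷ 1084.7 (buy SGD at ask) = SGD 210,959.92

Net result: SGD -40.08 (no profitable arbitrage after spreads)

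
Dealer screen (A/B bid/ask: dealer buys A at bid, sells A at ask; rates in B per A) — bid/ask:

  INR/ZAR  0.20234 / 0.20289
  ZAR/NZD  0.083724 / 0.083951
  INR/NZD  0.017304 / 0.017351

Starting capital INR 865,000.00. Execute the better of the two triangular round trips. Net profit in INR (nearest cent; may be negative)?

Best loop INR → NZD → ZAR → INR:
INR 865,000.00 × 0.017304 (sell INR at bid) = NZD 14,967.96
NZD 14,967.96 ÷ 0.083951 (buy ZAR at ask) = ZAR 178,294.00
ZAR 178,294.00 ÷ 0.20289 (buy INR at ask) = INR 878,771.77

Net profit: INR 13,771.77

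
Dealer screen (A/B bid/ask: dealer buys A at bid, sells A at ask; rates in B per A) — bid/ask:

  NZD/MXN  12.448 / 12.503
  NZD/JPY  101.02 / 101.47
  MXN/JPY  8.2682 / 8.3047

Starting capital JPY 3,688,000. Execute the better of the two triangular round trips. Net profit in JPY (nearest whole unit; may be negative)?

Net profit: JPY 52,794

Best loop JPY → NZD → MXN → JPY:
JPY 3,688,000 ÷ 101.47 (buy NZD at ask) = NZD 36,345.72
NZD 36,345.72 × 12.448 (sell NZD at bid) = MXN 452,431.50
MXN 452,431.50 × 8.2682 (sell MXN at bid) = JPY 3,740,794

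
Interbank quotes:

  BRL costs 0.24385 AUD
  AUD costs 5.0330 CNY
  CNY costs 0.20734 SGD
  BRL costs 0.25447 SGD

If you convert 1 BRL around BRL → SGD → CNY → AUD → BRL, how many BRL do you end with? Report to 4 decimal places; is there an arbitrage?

Around BRL → SGD → CNY → AUD → BRL: 1 × 0.25447 ÷ 0.20734 ÷ 5.0330 ÷ 0.24385 = 1.000009
Product ≈ 1 (deviation 0.001%, within rounding noise).

1.0000 (no arbitrage)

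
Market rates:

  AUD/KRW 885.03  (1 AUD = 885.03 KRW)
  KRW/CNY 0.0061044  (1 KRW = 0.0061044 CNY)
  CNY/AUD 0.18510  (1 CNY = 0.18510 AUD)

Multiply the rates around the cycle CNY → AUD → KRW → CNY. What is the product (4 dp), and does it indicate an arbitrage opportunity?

Around CNY → AUD → KRW → CNY: 1 × 0.18510 × 885.03 × 0.0061044 = 1.000017
Product ≈ 1 (deviation 0.002%, within rounding noise).

1.0000 (no arbitrage)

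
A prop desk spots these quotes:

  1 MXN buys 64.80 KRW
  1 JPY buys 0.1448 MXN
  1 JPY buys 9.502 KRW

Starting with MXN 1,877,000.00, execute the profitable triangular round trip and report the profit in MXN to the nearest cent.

Profit: MXN 23,796.97

Profitable loop is MXN → JPY → KRW → MXN:
MXN 1,877,000.00 ÷ 0.1448 = JPY 12,962,707
JPY 12,962,707 × 9.502 = KRW 123,171,644
KRW 123,171,644 ÷ 64.80 = MXN 1,900,796.97
Profit = MXN 1,900,796.97 − MXN 1,877,000.00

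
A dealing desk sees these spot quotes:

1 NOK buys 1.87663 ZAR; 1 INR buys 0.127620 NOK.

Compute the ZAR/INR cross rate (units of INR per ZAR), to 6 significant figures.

1 ZAR ÷ 1.87663 = 0.53287 NOK
0.53287 NOK ÷ 0.127620 = 4.17544 INR

ZAR/INR = 4.17544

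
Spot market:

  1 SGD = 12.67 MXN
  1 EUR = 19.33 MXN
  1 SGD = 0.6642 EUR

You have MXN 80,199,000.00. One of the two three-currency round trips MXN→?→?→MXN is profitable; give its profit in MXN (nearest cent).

Profitable loop is MXN → SGD → EUR → MXN:
MXN 80,199,000.00 ÷ 12.67 = SGD 6,329,834.25
SGD 6,329,834.25 × 0.6642 = EUR 4,204,275.91
EUR 4,204,275.91 × 19.33 = MXN 81,268,653.37
Profit = MXN 81,268,653.37 − MXN 80,199,000.00

Profit: MXN 1,069,653.37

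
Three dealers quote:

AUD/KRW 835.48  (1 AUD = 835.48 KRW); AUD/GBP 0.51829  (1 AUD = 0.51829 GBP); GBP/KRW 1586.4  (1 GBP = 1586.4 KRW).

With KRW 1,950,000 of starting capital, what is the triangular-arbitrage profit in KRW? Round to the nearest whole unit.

Profitable loop is KRW → GBP → AUD → KRW:
KRW 1,950,000 ÷ 1586.4 = GBP 1,229.20
GBP 1,229.20 ÷ 0.51829 = AUD 2,371.64
AUD 2,371.64 × 835.48 = KRW 1,981,459
Profit = KRW 1,981,459 − KRW 1,950,000

Profit: KRW 31,459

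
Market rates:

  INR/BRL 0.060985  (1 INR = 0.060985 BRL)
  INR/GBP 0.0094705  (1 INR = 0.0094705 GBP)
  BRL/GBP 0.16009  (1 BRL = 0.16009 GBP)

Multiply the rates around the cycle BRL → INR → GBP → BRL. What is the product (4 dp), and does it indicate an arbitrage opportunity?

Around BRL → INR → GBP → BRL: 1 ÷ 0.060985 × 0.0094705 ÷ 0.16009 = 0.970031
Product < 1; profitable direction is BRL → GBP → INR → BRL.

0.9700 (arbitrage exists)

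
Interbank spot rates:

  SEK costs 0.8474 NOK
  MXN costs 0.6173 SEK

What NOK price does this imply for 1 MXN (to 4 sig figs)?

1 MXN × 0.6173 = 0.6173 SEK
0.6173 SEK × 0.8474 = 0.5231 NOK

MXN/NOK = 0.5231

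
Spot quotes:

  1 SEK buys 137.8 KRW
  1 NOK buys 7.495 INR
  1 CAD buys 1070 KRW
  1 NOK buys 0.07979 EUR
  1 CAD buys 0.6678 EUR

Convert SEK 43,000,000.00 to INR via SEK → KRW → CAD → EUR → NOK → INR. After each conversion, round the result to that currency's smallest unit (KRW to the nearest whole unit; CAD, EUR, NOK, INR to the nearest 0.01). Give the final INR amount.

INR 347,378,937.25

SEK 43,000,000.00 × 137.8 = KRW 5,925,400,000
KRW 5,925,400,000 ÷ 1070 = CAD 5,537,757.01
CAD 5,537,757.01 × 0.6678 = EUR 3,698,114.13
EUR 3,698,114.13 ÷ 0.07979 = NOK 46,348,090.36
NOK 46,348,090.36 × 7.495 = INR 347,378,937.25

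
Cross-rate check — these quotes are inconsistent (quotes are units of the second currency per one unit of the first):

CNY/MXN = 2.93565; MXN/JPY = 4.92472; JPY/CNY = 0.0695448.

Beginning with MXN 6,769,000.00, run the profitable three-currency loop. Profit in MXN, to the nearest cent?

Profit: MXN 36,734.39

Profitable loop is MXN → JPY → CNY → MXN:
MXN 6,769,000.00 × 4.92472 = JPY 33,335,430
JPY 33,335,430 × 0.0695448 = CNY 2,318,305.79
CNY 2,318,305.79 × 2.93565 = MXN 6,805,734.39
Profit = MXN 6,805,734.39 − MXN 6,769,000.00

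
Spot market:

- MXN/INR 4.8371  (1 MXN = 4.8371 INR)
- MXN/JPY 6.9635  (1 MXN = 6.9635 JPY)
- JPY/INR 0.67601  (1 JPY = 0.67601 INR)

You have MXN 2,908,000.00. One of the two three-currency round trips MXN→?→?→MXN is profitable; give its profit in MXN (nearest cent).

Profit: MXN 80,125.05

Profitable loop is MXN → INR → JPY → MXN:
MXN 2,908,000.00 × 4.8371 = INR 14,066,286.80
INR 14,066,286.80 ÷ 0.67601 = JPY 20,807,809
JPY 20,807,809 ÷ 6.9635 = MXN 2,988,125.05
Profit = MXN 2,988,125.05 − MXN 2,908,000.00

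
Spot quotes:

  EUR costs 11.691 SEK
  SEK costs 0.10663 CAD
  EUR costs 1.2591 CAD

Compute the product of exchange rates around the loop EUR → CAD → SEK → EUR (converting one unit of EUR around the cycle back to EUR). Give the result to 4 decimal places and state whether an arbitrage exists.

Around EUR → CAD → SEK → EUR: 1 × 1.2591 ÷ 0.10663 ÷ 11.691 = 1.010018
Product > 1; profitable direction is EUR → CAD → SEK → EUR.

1.0100 (arbitrage exists)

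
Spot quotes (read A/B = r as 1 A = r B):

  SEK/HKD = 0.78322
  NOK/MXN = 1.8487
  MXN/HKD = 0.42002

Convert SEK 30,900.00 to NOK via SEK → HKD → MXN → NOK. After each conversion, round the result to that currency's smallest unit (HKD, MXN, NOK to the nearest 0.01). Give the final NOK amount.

NOK 31,167.78

SEK 30,900.00 × 0.78322 = HKD 24,201.50
HKD 24,201.50 ÷ 0.42002 = MXN 57,619.88
MXN 57,619.88 ÷ 1.8487 = NOK 31,167.78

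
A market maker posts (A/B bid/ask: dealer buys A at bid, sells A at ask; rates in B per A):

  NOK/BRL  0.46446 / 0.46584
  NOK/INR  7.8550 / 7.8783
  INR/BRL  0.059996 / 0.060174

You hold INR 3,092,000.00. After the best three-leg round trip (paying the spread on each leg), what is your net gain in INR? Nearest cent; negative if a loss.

Net profit: INR 36,032.05

Best loop INR → BRL → NOK → INR:
INR 3,092,000.00 × 0.059996 (sell INR at bid) = BRL 185,507.63
BRL 185,507.63 ÷ 0.46584 (buy NOK at ask) = NOK 398,221.78
NOK 398,221.78 × 7.8550 (sell NOK at bid) = INR 3,128,032.05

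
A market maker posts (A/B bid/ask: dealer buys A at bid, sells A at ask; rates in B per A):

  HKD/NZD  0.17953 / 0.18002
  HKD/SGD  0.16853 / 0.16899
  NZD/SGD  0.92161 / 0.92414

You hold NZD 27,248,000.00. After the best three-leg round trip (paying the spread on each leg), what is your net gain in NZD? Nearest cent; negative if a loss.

Net profit: NZD 354,811.88

Best loop NZD → HKD → SGD → NZD:
NZD 27,248,000.00 ÷ 0.18002 (buy HKD at ask) = HKD 151,360,959.89
HKD 151,360,959.89 × 0.16853 (sell HKD at bid) = SGD 25,508,862.57
SGD 25,508,862.57 ÷ 0.92414 (buy NZD at ask) = NZD 27,602,811.88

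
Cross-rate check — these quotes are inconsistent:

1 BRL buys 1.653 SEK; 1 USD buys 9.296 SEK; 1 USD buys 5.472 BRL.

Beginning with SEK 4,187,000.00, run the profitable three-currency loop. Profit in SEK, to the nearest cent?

Profit: SEK 116,087.07

Profitable loop is SEK → BRL → USD → SEK:
SEK 4,187,000.00 ÷ 1.653 = BRL 2,532,970.36
BRL 2,532,970.36 ÷ 5.472 = USD 462,896.63
USD 462,896.63 × 9.296 = SEK 4,303,087.07
Profit = SEK 4,303,087.07 − SEK 4,187,000.00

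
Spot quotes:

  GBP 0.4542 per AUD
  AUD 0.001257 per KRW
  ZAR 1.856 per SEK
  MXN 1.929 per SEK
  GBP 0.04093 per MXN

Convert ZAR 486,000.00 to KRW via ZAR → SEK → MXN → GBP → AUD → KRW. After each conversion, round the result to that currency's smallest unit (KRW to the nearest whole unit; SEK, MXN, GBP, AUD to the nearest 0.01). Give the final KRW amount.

ZAR 486,000.00 ÷ 1.856 = SEK 261,853.45
SEK 261,853.45 × 1.929 = MXN 505,115.31
MXN 505,115.31 × 0.04093 = GBP 20,674.37
GBP 20,674.37 ÷ 0.4542 = AUD 45,518.21
AUD 45,518.21 ÷ 0.001257 = KRW 36,211,782

KRW 36,211,782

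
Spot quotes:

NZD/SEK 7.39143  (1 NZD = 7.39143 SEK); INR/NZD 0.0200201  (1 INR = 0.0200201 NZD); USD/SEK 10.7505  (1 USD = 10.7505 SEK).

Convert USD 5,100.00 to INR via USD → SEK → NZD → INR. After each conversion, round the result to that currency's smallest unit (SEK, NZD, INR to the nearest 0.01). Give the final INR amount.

USD 5,100.00 × 10.7505 = SEK 54,827.55
SEK 54,827.55 ÷ 7.39143 = NZD 7,417.72
NZD 7,417.72 ÷ 0.0200201 = INR 370,513.63

INR 370,513.63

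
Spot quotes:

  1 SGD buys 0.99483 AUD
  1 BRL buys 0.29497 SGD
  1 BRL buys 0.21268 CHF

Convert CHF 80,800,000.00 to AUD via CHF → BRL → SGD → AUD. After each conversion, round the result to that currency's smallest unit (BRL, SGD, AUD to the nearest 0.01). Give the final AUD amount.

AUD 111,483,714.56

CHF 80,800,000.00 ÷ 0.21268 = BRL 379,913,485.05
BRL 379,913,485.05 × 0.29497 = SGD 112,063,080.69
SGD 112,063,080.69 × 0.99483 = AUD 111,483,714.56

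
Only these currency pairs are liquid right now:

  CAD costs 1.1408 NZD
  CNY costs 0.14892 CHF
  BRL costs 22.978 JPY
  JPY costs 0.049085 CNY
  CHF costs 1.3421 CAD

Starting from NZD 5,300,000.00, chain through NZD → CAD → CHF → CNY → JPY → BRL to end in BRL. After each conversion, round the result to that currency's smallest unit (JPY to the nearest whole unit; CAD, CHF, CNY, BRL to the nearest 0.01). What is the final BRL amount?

BRL 20,609,498.87

NZD 5,300,000.00 ÷ 1.1408 = CAD 4,645,862.55
CAD 4,645,862.55 ÷ 1.3421 = CHF 3,461,636.65
CHF 3,461,636.65 ÷ 0.14892 = CNY 23,244,941.24
CNY 23,244,941.24 ÷ 0.049085 = JPY 473,565,065
JPY 473,565,065 ÷ 22.978 = BRL 20,609,498.87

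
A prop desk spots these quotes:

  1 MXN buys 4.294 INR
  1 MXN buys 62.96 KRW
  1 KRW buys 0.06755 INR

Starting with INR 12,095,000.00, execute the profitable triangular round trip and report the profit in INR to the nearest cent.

Profitable loop is INR → KRW → MXN → INR:
INR 12,095,000.00 ÷ 0.06755 = KRW 179,052,554
KRW 179,052,554 ÷ 62.96 = MXN 2,843,909.68
MXN 2,843,909.68 × 4.294 = INR 12,211,748.18
Profit = INR 12,211,748.18 − INR 12,095,000.00

Profit: INR 116,748.18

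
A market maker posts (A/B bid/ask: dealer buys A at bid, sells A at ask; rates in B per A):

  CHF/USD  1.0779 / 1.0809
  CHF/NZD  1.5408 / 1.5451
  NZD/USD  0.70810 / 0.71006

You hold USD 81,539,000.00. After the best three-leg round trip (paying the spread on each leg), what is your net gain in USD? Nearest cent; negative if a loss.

Best loop USD → CHF → NZD → USD:
USD 81,539,000.00 ÷ 1.0809 (buy CHF at ask) = CHF 75,436,210.57
CHF 75,436,210.57 × 1.5408 (sell CHF at bid) = NZD 116,232,113.24
NZD 116,232,113.24 × 0.70810 (sell NZD at bid) = USD 82,303,959.38

Net profit: USD 764,959.38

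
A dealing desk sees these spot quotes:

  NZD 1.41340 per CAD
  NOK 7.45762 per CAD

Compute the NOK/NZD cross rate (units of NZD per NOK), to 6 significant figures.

1 NOK ÷ 7.45762 = 0.134091 CAD
0.134091 CAD × 1.41340 = 0.189524 NZD

NOK/NZD = 0.189524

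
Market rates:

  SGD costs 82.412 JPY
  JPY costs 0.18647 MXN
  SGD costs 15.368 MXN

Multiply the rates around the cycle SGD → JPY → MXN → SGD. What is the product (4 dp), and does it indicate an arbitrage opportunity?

1.0000 (no arbitrage)

Around SGD → JPY → MXN → SGD: 1 × 82.412 × 0.18647 ÷ 15.368 = 0.999959
Product ≈ 1 (deviation 0.004%, within rounding noise).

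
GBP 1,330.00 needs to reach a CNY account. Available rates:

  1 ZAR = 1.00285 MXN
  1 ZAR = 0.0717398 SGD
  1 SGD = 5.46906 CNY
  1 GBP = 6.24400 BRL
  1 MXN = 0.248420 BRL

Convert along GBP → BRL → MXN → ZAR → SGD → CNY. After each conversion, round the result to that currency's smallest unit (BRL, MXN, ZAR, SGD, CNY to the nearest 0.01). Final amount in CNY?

GBP 1,330.00 × 6.24400 = BRL 8,304.52
BRL 8,304.52 ÷ 0.248420 = MXN 33,429.35
MXN 33,429.35 ÷ 1.00285 = ZAR 33,334.35
ZAR 33,334.35 × 0.0717398 = SGD 2,391.40
SGD 2,391.40 × 5.46906 = CNY 13,078.71

CNY 13,078.71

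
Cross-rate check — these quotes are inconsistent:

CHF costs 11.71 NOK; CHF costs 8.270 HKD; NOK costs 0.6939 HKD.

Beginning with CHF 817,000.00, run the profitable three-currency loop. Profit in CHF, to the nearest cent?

Profit: CHF 14,522.08

Profitable loop is CHF → HKD → NOK → CHF:
CHF 817,000.00 × 8.270 = HKD 6,756,590.00
HKD 6,756,590.00 ÷ 0.6939 = NOK 9,737,123.50
NOK 9,737,123.50 ÷ 11.71 = CHF 831,522.08
Profit = CHF 831,522.08 − CHF 817,000.00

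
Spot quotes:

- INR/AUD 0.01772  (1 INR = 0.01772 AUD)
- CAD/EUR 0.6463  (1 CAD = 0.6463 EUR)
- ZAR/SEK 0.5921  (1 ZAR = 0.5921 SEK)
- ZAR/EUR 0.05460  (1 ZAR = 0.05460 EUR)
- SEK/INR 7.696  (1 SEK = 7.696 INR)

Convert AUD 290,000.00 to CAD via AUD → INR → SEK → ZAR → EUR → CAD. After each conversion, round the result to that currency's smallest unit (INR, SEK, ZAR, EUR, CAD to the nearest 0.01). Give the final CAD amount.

CAD 303,411.93

AUD 290,000.00 ÷ 0.01772 = INR 16,365,688.49
INR 16,365,688.49 ÷ 7.696 = SEK 2,126,518.77
SEK 2,126,518.77 ÷ 0.5921 = ZAR 3,591,485.85
ZAR 3,591,485.85 × 0.05460 = EUR 196,095.13
EUR 196,095.13 ÷ 0.6463 = CAD 303,411.93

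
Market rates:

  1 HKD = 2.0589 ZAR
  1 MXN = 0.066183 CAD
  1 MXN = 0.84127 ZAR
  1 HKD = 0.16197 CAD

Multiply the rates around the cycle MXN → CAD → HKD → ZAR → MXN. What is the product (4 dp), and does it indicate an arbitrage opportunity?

1.0000 (no arbitrage)

Around MXN → CAD → HKD → ZAR → MXN: 1 × 0.066183 ÷ 0.16197 × 2.0589 ÷ 0.84127 = 1.000027
Product ≈ 1 (deviation 0.003%, within rounding noise).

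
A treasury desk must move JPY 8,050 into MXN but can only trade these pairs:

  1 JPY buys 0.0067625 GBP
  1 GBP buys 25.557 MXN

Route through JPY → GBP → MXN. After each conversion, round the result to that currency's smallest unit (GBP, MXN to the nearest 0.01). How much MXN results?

MXN 1,391.32

JPY 8,050 × 0.0067625 = GBP 54.44
GBP 54.44 × 25.557 = MXN 1,391.32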